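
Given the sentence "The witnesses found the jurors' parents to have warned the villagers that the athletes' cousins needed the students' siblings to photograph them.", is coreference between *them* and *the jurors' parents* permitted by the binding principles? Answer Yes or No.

*them* is a pronoun; Principle B requires it to be free in its binding domain — the clause headed by 'photograph'.
— the jurors' parents: subject of the clause headed by 'warned'; c-commands the pronoun but lies outside its binding domain — allowed.

Yes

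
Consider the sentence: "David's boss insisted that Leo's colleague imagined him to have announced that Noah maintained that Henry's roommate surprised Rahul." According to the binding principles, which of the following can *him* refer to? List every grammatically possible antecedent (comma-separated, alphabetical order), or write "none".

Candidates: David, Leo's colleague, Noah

David

*him* is a pronoun; Principle B requires it to be free in its binding domain — the clause headed by 'imagined'.
— David: possessor inside the subject DP of the matrix clause; does not c-command the pronoun — Principle B does not apply; allowed.
— Leo's colleague: subject of the clause headed by 'imagined'; c-commands the pronoun within its binding domain — blocked (Principle B).
— Noah: subject of the clause headed by 'maintained'; is c-commanded by the pronoun; coreference would bind this R-expression — blocked (Principle C).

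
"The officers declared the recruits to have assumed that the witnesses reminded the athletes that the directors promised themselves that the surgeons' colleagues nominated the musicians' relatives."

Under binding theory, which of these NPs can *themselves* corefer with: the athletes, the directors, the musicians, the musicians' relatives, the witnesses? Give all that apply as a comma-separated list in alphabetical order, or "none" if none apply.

the directors

*themselves* is a reflexive; Principle A requires it to be bound within its binding domain — the clause headed by 'promised'.
— the athletes: object of the clause headed by 'reminded'; c-commands the reflexive but lies outside its binding domain — cannot bind it (Principle A).
— the directors: subject of the clause headed by 'promised'; c-commands the reflexive within its binding domain — allowed (Principle A).
— the musicians: possessor inside the object DP of the clause headed by 'nominated'; does not c-command the reflexive — cannot bind it (Principle A).
— the musicians' relatives: object of the clause headed by 'nominated'; does not c-command the reflexive — cannot bind it (Principle A).
— the witnesses: subject of the clause headed by 'reminded'; c-commands the reflexive but lies outside its binding domain — cannot bind it (Principle A).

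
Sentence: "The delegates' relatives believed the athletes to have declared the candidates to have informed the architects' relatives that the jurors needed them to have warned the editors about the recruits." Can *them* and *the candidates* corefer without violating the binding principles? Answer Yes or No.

*the candidates* is an R-expression; Principle C requires it to be free (not bound by any c-commanding expression).
— them: subject of the clause headed by 'warned'; the pronoun does not c-command the R-expression — coreference allowed.

Yes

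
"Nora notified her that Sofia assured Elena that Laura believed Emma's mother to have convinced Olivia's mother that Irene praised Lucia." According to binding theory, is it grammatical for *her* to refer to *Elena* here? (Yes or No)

No

*Elena* is an R-expression; Principle C requires it to be free (not bound by any c-commanding expression).
— her: object of the matrix clause; the pronoun c-commands the R-expression — coreference blocked (Principle C).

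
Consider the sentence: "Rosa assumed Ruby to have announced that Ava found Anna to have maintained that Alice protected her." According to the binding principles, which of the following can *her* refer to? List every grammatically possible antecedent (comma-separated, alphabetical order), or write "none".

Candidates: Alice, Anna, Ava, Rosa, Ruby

*her* is a pronoun; Principle B requires it to be free in its binding domain — the clause headed by 'protected'.
— Alice: subject of the clause headed by 'protected'; c-commands the pronoun within its binding domain — blocked (Principle B).
— Anna: subject of the clause headed by 'maintained'; c-commands the pronoun but lies outside its binding domain — allowed.
— Ava: subject of the clause headed by 'found'; c-commands the pronoun but lies outside its binding domain — allowed.
— Rosa: subject of the matrix clause; c-commands the pronoun but lies outside its binding domain — allowed.
— Ruby: subject of the clause headed by 'announced'; c-commands the pronoun but lies outside its binding domain — allowed.

Anna, Ava, Rosa, Ruby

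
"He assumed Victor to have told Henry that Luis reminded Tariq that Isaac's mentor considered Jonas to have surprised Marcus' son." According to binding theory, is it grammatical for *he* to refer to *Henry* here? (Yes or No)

*Henry* is an R-expression; Principle C requires it to be free (not bound by any c-commanding expression).
— he: subject of the matrix clause; the pronoun c-commands the R-expression — coreference blocked (Principle C).

No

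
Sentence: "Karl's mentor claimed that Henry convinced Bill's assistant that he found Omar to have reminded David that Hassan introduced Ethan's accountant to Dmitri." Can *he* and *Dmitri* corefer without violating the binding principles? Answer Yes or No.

*Dmitri* is an R-expression; Principle C requires it to be free (not bound by any c-commanding expression).
— he: subject of the clause headed by 'found'; the pronoun c-commands the R-expression — coreference blocked (Principle C).

No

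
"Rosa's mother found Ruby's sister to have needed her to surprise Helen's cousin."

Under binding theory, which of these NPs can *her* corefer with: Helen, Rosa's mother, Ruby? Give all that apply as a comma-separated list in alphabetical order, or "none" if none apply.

Rosa's mother, Ruby

*her* is a pronoun; Principle B requires it to be free in its binding domain — the clause headed by 'needed'.
— Helen: possessor inside the object DP of the clause headed by 'surprise'; is c-commanded by the pronoun; coreference would bind this R-expression — blocked (Principle C).
— Rosa's mother: subject of the matrix clause; c-commands the pronoun but lies outside its binding domain — allowed.
— Ruby: possessor inside the subject DP of the clause headed by 'needed'; does not c-command the pronoun — Principle B does not apply; allowed.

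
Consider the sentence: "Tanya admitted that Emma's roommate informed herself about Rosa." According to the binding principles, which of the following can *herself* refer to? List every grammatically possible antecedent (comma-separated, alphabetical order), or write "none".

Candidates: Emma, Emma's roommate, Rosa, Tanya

Emma's roommate

*herself* is a reflexive; Principle A requires it to be bound within its binding domain — the clause headed by 'informed'.
— Emma: possessor inside the subject DP of the clause headed by 'informed'; does not c-command the reflexive — cannot bind it (Principle A).
— Emma's roommate: subject of the clause headed by 'informed'; c-commands the reflexive within its binding domain — allowed (Principle A).
— Rosa: second object of the clause headed by 'informed'; does not c-command the reflexive — cannot bind it (Principle A).
— Tanya: subject of the matrix clause; c-commands the reflexive but lies outside its binding domain — cannot bind it (Principle A).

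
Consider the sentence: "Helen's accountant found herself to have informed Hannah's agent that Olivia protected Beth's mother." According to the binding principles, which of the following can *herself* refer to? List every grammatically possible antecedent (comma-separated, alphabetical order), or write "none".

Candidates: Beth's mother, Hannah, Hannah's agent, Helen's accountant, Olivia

*herself* is a reflexive; Principle A requires it to be bound within its binding domain — the matrix clause.
— Beth's mother: object of the clause headed by 'protected'; does not c-command the reflexive — cannot bind it (Principle A).
— Hannah: possessor inside the object DP of the clause headed by 'informed'; does not c-command the reflexive — cannot bind it (Principle A).
— Hannah's agent: object of the clause headed by 'informed'; does not c-command the reflexive — cannot bind it (Principle A).
— Helen's accountant: subject of the matrix clause; c-commands the reflexive within its binding domain — allowed (Principle A).
— Olivia: subject of the clause headed by 'protected'; does not c-command the reflexive — cannot bind it (Principle A).

Helen's accountant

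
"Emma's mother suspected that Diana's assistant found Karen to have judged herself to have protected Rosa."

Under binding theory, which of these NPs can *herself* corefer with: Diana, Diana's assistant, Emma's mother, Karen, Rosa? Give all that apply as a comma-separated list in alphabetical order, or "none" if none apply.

*herself* is a reflexive; Principle A requires it to be bound within its binding domain — the clause headed by 'judged'.
— Diana: possessor inside the subject DP of the clause headed by 'found'; does not c-command the reflexive — cannot bind it (Principle A).
— Diana's assistant: subject of the clause headed by 'found'; c-commands the reflexive but lies outside its binding domain — cannot bind it (Principle A).
— Emma's mother: subject of the matrix clause; c-commands the reflexive but lies outside its binding domain — cannot bind it (Principle A).
— Karen: subject of the clause headed by 'judged'; c-commands the reflexive within its binding domain — allowed (Principle A).
— Rosa: object of the clause headed by 'protected'; does not c-command the reflexive — cannot bind it (Principle A).

Karen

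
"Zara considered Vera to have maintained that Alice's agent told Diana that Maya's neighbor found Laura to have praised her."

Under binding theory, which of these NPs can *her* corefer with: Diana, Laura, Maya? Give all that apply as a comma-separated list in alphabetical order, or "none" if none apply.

Diana, Maya

*her* is a pronoun; Principle B requires it to be free in its binding domain — the clause headed by 'praised'.
— Diana: object of the clause headed by 'told'; c-commands the pronoun but lies outside its binding domain — allowed.
— Laura: subject of the clause headed by 'praised'; c-commands the pronoun within its binding domain — blocked (Principle B).
— Maya: possessor inside the subject DP of the clause headed by 'found'; does not c-command the pronoun — Principle B does not apply; allowed.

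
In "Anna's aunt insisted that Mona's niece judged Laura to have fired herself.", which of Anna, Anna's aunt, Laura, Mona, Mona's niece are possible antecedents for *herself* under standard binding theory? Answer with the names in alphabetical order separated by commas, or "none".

*herself* is a reflexive; Principle A requires it to be bound within its binding domain — the clause headed by 'fired'.
— Anna: possessor inside the subject DP of the matrix clause; does not c-command the reflexive — cannot bind it (Principle A).
— Anna's aunt: subject of the matrix clause; c-commands the reflexive but lies outside its binding domain — cannot bind it (Principle A).
— Laura: subject of the clause headed by 'fired'; c-commands the reflexive within its binding domain — allowed (Principle A).
— Mona: possessor inside the subject DP of the clause headed by 'judged'; does not c-command the reflexive — cannot bind it (Principle A).
— Mona's niece: subject of the clause headed by 'judged'; c-commands the reflexive but lies outside its binding domain — cannot bind it (Principle A).

Laura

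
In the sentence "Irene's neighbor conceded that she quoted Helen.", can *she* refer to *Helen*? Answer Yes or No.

No

*she* is a pronoun; Principle B requires it to be free in its binding domain — the clause headed by 'quoted'.
— Helen: object of the clause headed by 'quoted'; is c-commanded by the pronoun; coreference would bind this R-expression — blocked (Principle C).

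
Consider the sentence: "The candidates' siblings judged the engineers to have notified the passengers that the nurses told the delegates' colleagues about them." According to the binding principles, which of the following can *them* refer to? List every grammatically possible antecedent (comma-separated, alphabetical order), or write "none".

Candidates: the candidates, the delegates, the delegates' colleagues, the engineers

*them* is a pronoun; Principle B requires it to be free in its binding domain — the clause headed by 'told'.
— the candidates: possessor inside the subject DP of the matrix clause; does not c-command the pronoun — Principle B does not apply; allowed.
— the delegates: possessor inside the object DP of the clause headed by 'told'; does not c-command the pronoun — Principle B does not apply; allowed.
— the delegates' colleagues: object of the clause headed by 'told'; c-commands the pronoun within its binding domain — blocked (Principle B).
— the engineers: subject of the clause headed by 'notified'; c-commands the pronoun but lies outside its binding domain — allowed.

the candidates, the delegates, the engineers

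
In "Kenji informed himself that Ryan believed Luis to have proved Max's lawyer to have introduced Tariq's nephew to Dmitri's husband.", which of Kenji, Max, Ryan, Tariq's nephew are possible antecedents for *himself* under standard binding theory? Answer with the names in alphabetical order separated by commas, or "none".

*himself* is a reflexive; Principle A requires it to be bound within its binding domain — the matrix clause.
— Kenji: subject of the matrix clause; c-commands the reflexive within its binding domain — allowed (Principle A).
— Max: possessor inside the subject DP of the clause headed by 'introduced'; does not c-command the reflexive — cannot bind it (Principle A).
— Ryan: subject of the clause headed by 'believed'; does not c-command the reflexive — cannot bind it (Principle A).
— Tariq's nephew: object of the clause headed by 'introduced'; does not c-command the reflexive — cannot bind it (Principle A).

Kenji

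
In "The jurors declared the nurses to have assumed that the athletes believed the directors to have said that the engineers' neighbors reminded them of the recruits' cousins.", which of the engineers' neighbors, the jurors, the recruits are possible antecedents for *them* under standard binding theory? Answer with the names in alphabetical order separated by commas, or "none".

*them* is a pronoun; Principle B requires it to be free in its binding domain — the clause headed by 'reminded'.
— the engineers' neighbors: subject of the clause headed by 'reminded'; c-commands the pronoun within its binding domain — blocked (Principle B).
— the jurors: subject of the matrix clause; c-commands the pronoun but lies outside its binding domain — allowed.
— the recruits: possessor inside the second object DP of the clause headed by 'reminded'; is c-commanded by the pronoun; coreference would bind this R-expression — blocked (Principle C).

the jurors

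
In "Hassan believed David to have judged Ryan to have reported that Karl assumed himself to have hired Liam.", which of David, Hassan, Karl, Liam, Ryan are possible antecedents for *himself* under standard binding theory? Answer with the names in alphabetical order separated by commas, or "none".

*himself* is a reflexive; Principle A requires it to be bound within its binding domain — the clause headed by 'assumed'.
— David: subject of the clause headed by 'judged'; c-commands the reflexive but lies outside its binding domain — cannot bind it (Principle A).
— Hassan: subject of the matrix clause; c-commands the reflexive but lies outside its binding domain — cannot bind it (Principle A).
— Karl: subject of the clause headed by 'assumed'; c-commands the reflexive within its binding domain — allowed (Principle A).
— Liam: object of the clause headed by 'hired'; does not c-command the reflexive — cannot bind it (Principle A).
— Ryan: subject of the clause headed by 'reported'; c-commands the reflexive but lies outside its binding domain — cannot bind it (Principle A).

Karl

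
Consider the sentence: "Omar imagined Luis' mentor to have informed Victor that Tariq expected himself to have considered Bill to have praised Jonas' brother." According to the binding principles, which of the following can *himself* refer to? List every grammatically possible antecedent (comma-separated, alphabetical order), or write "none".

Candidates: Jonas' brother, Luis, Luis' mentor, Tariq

*himself* is a reflexive; Principle A requires it to be bound within its binding domain — the clause headed by 'expected'.
— Jonas' brother: object of the clause headed by 'praised'; does not c-command the reflexive — cannot bind it (Principle A).
— Luis: possessor inside the subject DP of the clause headed by 'informed'; does not c-command the reflexive — cannot bind it (Principle A).
— Luis' mentor: subject of the clause headed by 'informed'; c-commands the reflexive but lies outside its binding domain — cannot bind it (Principle A).
— Tariq: subject of the clause headed by 'expected'; c-commands the reflexive within its binding domain — allowed (Principle A).

Tariq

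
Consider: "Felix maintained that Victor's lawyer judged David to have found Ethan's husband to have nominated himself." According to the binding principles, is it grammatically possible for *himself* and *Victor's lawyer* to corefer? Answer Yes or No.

*himself* is a reflexive; Principle A requires it to be bound within its binding domain — the clause headed by 'nominated'.
— Victor's lawyer: subject of the clause headed by 'judged'; c-commands the reflexive but lies outside its binding domain — cannot bind it (Principle A).

No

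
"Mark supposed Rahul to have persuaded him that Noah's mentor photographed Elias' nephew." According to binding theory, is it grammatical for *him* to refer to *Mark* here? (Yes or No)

*Mark* is an R-expression; Principle C requires it to be free (not bound by any c-commanding expression).
— him: object of the clause headed by 'persuaded'; the pronoun does not c-command the R-expression — coreference allowed.

Yes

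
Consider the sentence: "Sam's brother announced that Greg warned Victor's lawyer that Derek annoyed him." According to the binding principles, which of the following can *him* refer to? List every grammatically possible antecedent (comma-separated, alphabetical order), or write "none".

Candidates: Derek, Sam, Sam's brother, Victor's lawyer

Sam, Sam's brother, Victor's lawyer

*him* is a pronoun; Principle B requires it to be free in its binding domain — the clause headed by 'annoyed'.
— Derek: subject of the clause headed by 'annoyed'; c-commands the pronoun within its binding domain — blocked (Principle B).
— Sam: possessor inside the subject DP of the matrix clause; does not c-command the pronoun — Principle B does not apply; allowed.
— Sam's brother: subject of the matrix clause; c-commands the pronoun but lies outside its binding domain — allowed.
— Victor's lawyer: object of the clause headed by 'warned'; c-commands the pronoun but lies outside its binding domain — allowed.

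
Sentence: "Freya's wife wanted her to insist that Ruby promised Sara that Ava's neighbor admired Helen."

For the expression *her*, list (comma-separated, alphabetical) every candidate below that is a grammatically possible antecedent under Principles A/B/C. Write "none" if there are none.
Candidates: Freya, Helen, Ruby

Freya

*her* is a pronoun; Principle B requires it to be free in its binding domain — the matrix clause.
— Freya: possessor inside the subject DP of the matrix clause; does not c-command the pronoun — Principle B does not apply; allowed.
— Helen: object of the clause headed by 'admired'; is c-commanded by the pronoun; coreference would bind this R-expression — blocked (Principle C).
— Ruby: subject of the clause headed by 'promised'; is c-commanded by the pronoun; coreference would bind this R-expression — blocked (Principle C).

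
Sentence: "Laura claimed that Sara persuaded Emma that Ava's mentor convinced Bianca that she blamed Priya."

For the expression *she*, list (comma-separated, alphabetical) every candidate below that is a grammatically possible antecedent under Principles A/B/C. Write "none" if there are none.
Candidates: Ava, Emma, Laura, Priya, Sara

*she* is a pronoun; Principle B requires it to be free in its binding domain — the clause headed by 'blamed'.
— Ava: possessor inside the subject DP of the clause headed by 'convinced'; does not c-command the pronoun — Principle B does not apply; allowed.
— Emma: object of the clause headed by 'persuaded'; c-commands the pronoun but lies outside its binding domain — allowed.
— Laura: subject of the matrix clause; c-commands the pronoun but lies outside its binding domain — allowed.
— Priya: object of the clause headed by 'blamed'; is c-commanded by the pronoun; coreference would bind this R-expression — blocked (Principle C).
— Sara: subject of the clause headed by 'persuaded'; c-commands the pronoun but lies outside its binding domain — allowed.

Ava, Emma, Laura, Sara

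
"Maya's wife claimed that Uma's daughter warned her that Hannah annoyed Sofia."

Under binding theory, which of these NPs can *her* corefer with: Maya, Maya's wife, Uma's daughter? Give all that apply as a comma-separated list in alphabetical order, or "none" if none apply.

*her* is a pronoun; Principle B requires it to be free in its binding domain — the clause headed by 'warned'.
— Maya: possessor inside the subject DP of the matrix clause; does not c-command the pronoun — Principle B does not apply; allowed.
— Maya's wife: subject of the matrix clause; c-commands the pronoun but lies outside its binding domain — allowed.
— Uma's daughter: subject of the clause headed by 'warned'; c-commands the pronoun within its binding domain — blocked (Principle B).

Maya, Maya's wife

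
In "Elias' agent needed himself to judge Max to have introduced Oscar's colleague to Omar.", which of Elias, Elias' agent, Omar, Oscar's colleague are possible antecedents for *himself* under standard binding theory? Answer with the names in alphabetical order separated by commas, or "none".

Elias' agent

*himself* is a reflexive; Principle A requires it to be bound within its binding domain — the matrix clause.
— Elias: possessor inside the subject DP of the matrix clause; does not c-command the reflexive — cannot bind it (Principle A).
— Elias' agent: subject of the matrix clause; c-commands the reflexive within its binding domain — allowed (Principle A).
— Omar: second object of the clause headed by 'introduced'; does not c-command the reflexive — cannot bind it (Principle A).
— Oscar's colleague: object of the clause headed by 'introduced'; does not c-command the reflexive — cannot bind it (Principle A).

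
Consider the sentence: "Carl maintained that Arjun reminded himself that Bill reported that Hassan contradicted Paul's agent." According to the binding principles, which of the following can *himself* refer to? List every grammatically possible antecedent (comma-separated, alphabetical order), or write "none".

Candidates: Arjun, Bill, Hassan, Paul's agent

Arjun

*himself* is a reflexive; Principle A requires it to be bound within its binding domain — the clause headed by 'reminded'.
— Arjun: subject of the clause headed by 'reminded'; c-commands the reflexive within its binding domain — allowed (Principle A).
— Bill: subject of the clause headed by 'reported'; does not c-command the reflexive — cannot bind it (Principle A).
— Hassan: subject of the clause headed by 'contradicted'; does not c-command the reflexive — cannot bind it (Principle A).
— Paul's agent: object of the clause headed by 'contradicted'; does not c-command the reflexive — cannot bind it (Principle A).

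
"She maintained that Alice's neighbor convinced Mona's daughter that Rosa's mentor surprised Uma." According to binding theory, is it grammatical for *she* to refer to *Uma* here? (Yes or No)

*Uma* is an R-expression; Principle C requires it to be free (not bound by any c-commanding expression).
— she: subject of the matrix clause; the pronoun c-commands the R-expression — coreference blocked (Principle C).

No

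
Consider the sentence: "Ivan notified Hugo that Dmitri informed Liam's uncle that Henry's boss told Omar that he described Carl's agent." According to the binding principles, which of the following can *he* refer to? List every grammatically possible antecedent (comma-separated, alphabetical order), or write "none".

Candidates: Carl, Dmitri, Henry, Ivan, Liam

*he* is a pronoun; Principle B requires it to be free in its binding domain — the clause headed by 'described'.
— Carl: possessor inside the object DP of the clause headed by 'described'; is c-commanded by the pronoun; coreference would bind this R-expression — blocked (Principle C).
— Dmitri: subject of the clause headed by 'informed'; c-commands the pronoun but lies outside its binding domain — allowed.
— Henry: possessor inside the subject DP of the clause headed by 'told'; does not c-command the pronoun — Principle B does not apply; allowed.
— Ivan: subject of the matrix clause; c-commands the pronoun but lies outside its binding domain — allowed.
— Liam: possessor inside the object DP of the clause headed by 'informed'; does not c-command the pronoun — Principle B does not apply; allowed.

Dmitri, Henry, Ivan, Liam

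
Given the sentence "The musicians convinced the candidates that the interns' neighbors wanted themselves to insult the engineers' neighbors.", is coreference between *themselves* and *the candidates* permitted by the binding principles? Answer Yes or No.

No

*themselves* is a reflexive; Principle A requires it to be bound within its binding domain — the clause headed by 'wanted'.
— the candidates: object of the matrix clause; c-commands the reflexive but lies outside its binding domain — cannot bind it (Principle A).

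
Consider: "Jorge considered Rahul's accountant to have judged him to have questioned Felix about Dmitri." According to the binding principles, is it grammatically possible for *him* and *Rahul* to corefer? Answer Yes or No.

Yes

*him* is a pronoun; Principle B requires it to be free in its binding domain — the clause headed by 'judged'.
— Rahul: possessor inside the subject DP of the clause headed by 'judged'; does not c-command the pronoun — Principle B does not apply; allowed.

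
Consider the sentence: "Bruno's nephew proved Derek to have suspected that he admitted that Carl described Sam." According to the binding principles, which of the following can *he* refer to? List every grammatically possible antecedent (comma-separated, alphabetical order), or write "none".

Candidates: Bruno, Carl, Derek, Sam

*he* is a pronoun; Principle B requires it to be free in its binding domain — the clause headed by 'admitted'.
— Bruno: possessor inside the subject DP of the matrix clause; does not c-command the pronoun — Principle B does not apply; allowed.
— Carl: subject of the clause headed by 'described'; is c-commanded by the pronoun; coreference would bind this R-expression — blocked (Principle C).
— Derek: subject of the clause headed by 'suspected'; c-commands the pronoun but lies outside its binding domain — allowed.
— Sam: object of the clause headed by 'described'; is c-commanded by the pronoun; coreference would bind this R-expression — blocked (Principle C).

Bruno, Derek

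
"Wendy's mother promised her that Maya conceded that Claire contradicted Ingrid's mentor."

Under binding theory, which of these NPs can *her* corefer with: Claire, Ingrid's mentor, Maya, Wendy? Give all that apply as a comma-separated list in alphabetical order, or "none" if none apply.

*her* is a pronoun; Principle B requires it to be free in its binding domain — the matrix clause.
— Claire: subject of the clause headed by 'contradicted'; is c-commanded by the pronoun; coreference would bind this R-expression — blocked (Principle C).
— Ingrid's mentor: object of the clause headed by 'contradicted'; is c-commanded by the pronoun; coreference would bind this R-expression — blocked (Principle C).
— Maya: subject of the clause headed by 'conceded'; is c-commanded by the pronoun; coreference would bind this R-expression — blocked (Principle C).
— Wendy: possessor inside the subject DP of the matrix clause; does not c-command the pronoun — Principle B does not apply; allowed.

Wendy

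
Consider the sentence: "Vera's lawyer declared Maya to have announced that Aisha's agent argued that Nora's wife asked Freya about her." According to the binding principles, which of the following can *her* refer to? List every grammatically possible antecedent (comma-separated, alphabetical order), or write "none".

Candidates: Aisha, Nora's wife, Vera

Aisha, Vera

*her* is a pronoun; Principle B requires it to be free in its binding domain — the clause headed by 'asked'.
— Aisha: possessor inside the subject DP of the clause headed by 'argued'; does not c-command the pronoun — Principle B does not apply; allowed.
— Nora's wife: subject of the clause headed by 'asked'; c-commands the pronoun within its binding domain — blocked (Principle B).
— Vera: possessor inside the subject DP of the matrix clause; does not c-command the pronoun — Principle B does not apply; allowed.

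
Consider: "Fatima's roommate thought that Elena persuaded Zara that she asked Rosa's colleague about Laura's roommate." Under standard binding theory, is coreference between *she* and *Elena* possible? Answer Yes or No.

Yes

*Elena* is an R-expression; Principle C requires it to be free (not bound by any c-commanding expression).
— she: subject of the clause headed by 'asked'; the pronoun does not c-command the R-expression — coreference allowed.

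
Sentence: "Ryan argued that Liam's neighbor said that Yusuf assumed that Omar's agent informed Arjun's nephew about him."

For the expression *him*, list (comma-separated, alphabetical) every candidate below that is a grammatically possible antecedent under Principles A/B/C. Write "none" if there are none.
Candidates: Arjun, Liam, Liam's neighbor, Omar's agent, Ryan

Arjun, Liam, Liam's neighbor, Ryan

*him* is a pronoun; Principle B requires it to be free in its binding domain — the clause headed by 'informed'.
— Arjun: possessor inside the object DP of the clause headed by 'informed'; does not c-command the pronoun — Principle B does not apply; allowed.
— Liam: possessor inside the subject DP of the clause headed by 'said'; does not c-command the pronoun — Principle B does not apply; allowed.
— Liam's neighbor: subject of the clause headed by 'said'; c-commands the pronoun but lies outside its binding domain — allowed.
— Omar's agent: subject of the clause headed by 'informed'; c-commands the pronoun within its binding domain — blocked (Principle B).
— Ryan: subject of the matrix clause; c-commands the pronoun but lies outside its binding domain — allowed.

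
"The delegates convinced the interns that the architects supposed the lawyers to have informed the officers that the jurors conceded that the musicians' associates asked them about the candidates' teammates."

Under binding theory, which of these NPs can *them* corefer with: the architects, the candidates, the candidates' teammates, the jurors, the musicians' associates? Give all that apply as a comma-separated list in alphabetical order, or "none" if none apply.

the architects, the jurors

*them* is a pronoun; Principle B requires it to be free in its binding domain — the clause headed by 'asked'.
— the architects: subject of the clause headed by 'supposed'; c-commands the pronoun but lies outside its binding domain — allowed.
— the candidates: possessor inside the second object DP of the clause headed by 'asked'; is c-commanded by the pronoun; coreference would bind this R-expression — blocked (Principle C).
— the candidates' teammates: second object of the clause headed by 'asked'; is c-commanded by the pronoun; coreference would bind this R-expression — blocked (Principle C).
— the jurors: subject of the clause headed by 'conceded'; c-commands the pronoun but lies outside its binding domain — allowed.
— the musicians' associates: subject of the clause headed by 'asked'; c-commands the pronoun within its binding domain — blocked (Principle B).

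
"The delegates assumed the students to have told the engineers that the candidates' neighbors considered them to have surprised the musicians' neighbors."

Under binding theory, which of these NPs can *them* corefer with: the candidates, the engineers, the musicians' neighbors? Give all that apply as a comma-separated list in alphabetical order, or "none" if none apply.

the candidates, the engineers

*them* is a pronoun; Principle B requires it to be free in its binding domain — the clause headed by 'considered'.
— the candidates: possessor inside the subject DP of the clause headed by 'considered'; does not c-command the pronoun — Principle B does not apply; allowed.
— the engineers: object of the clause headed by 'told'; c-commands the pronoun but lies outside its binding domain — allowed.
— the musicians' neighbors: object of the clause headed by 'surprised'; is c-commanded by the pronoun; coreference would bind this R-expression — blocked (Principle C).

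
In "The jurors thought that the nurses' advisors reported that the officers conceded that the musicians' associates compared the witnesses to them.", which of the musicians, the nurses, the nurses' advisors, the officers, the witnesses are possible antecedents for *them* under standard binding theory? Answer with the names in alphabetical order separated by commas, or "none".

*them* is a pronoun; Principle B requires it to be free in its binding domain — the clause headed by 'compared'.
— the musicians: possessor inside the subject DP of the clause headed by 'compared'; does not c-command the pronoun — Principle B does not apply; allowed.
— the nurses: possessor inside the subject DP of the clause headed by 'reported'; does not c-command the pronoun — Principle B does not apply; allowed.
— the nurses' advisors: subject of the clause headed by 'reported'; c-commands the pronoun but lies outside its binding domain — allowed.
— the officers: subject of the clause headed by 'conceded'; c-commands the pronoun but lies outside its binding domain — allowed.
— the witnesses: object of the clause headed by 'compared'; c-commands the pronoun within its binding domain — blocked (Principle B).

the musicians, the nurses, the nurses' advisors, the officers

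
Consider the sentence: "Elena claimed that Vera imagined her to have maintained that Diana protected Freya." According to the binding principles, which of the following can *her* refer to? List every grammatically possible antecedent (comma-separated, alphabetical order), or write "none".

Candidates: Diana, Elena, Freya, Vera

*her* is a pronoun; Principle B requires it to be free in its binding domain — the clause headed by 'imagined'.
— Diana: subject of the clause headed by 'protected'; is c-commanded by the pronoun; coreference would bind this R-expression — blocked (Principle C).
— Elena: subject of the matrix clause; c-commands the pronoun but lies outside its binding domain — allowed.
— Freya: object of the clause headed by 'protected'; is c-commanded by the pronoun; coreference would bind this R-expression — blocked (Principle C).
— Vera: subject of the clause headed by 'imagined'; c-commands the pronoun within its binding domain — blocked (Principle B).

Elena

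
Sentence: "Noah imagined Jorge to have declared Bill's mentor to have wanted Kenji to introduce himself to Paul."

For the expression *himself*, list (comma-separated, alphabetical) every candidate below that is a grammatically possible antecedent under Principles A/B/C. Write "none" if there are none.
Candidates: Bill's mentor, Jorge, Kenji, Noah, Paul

Kenji

*himself* is a reflexive; Principle A requires it to be bound within its binding domain — the clause headed by 'introduce'.
— Bill's mentor: subject of the clause headed by 'wanted'; c-commands the reflexive but lies outside its binding domain — cannot bind it (Principle A).
— Jorge: subject of the clause headed by 'declared'; c-commands the reflexive but lies outside its binding domain — cannot bind it (Principle A).
— Kenji: subject of the clause headed by 'introduce'; c-commands the reflexive within its binding domain — allowed (Principle A).
— Noah: subject of the matrix clause; c-commands the reflexive but lies outside its binding domain — cannot bind it (Principle A).
— Paul: second object of the clause headed by 'introduce'; does not c-command the reflexive — cannot bind it (Principle A).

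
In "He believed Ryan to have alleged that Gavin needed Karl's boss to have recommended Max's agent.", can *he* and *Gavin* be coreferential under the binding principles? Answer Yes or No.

*Gavin* is an R-expression; Principle C requires it to be free (not bound by any c-commanding expression).
— he: subject of the matrix clause; the pronoun c-commands the R-expression — coreference blocked (Principle C).

No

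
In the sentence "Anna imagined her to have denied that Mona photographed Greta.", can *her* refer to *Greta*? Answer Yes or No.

No

*her* is a pronoun; Principle B requires it to be free in its binding domain — the matrix clause.
— Greta: object of the clause headed by 'photographed'; is c-commanded by the pronoun; coreference would bind this R-expression — blocked (Principle C).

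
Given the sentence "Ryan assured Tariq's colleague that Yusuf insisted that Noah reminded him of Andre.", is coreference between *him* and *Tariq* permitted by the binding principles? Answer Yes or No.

Yes

*him* is a pronoun; Principle B requires it to be free in its binding domain — the clause headed by 'reminded'.
— Tariq: possessor inside the object DP of the matrix clause; does not c-command the pronoun — Principle B does not apply; allowed.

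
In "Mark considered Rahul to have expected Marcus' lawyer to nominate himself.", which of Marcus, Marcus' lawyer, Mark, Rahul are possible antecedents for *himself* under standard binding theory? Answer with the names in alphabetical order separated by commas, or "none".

Marcus' lawyer

*himself* is a reflexive; Principle A requires it to be bound within its binding domain — the clause headed by 'nominate'.
— Marcus: possessor inside the subject DP of the clause headed by 'nominate'; does not c-command the reflexive — cannot bind it (Principle A).
— Marcus' lawyer: subject of the clause headed by 'nominate'; c-commands the reflexive within its binding domain — allowed (Principle A).
— Mark: subject of the matrix clause; c-commands the reflexive but lies outside its binding domain — cannot bind it (Principle A).
— Rahul: subject of the clause headed by 'expected'; c-commands the reflexive but lies outside its binding domain — cannot bind it (Principle A).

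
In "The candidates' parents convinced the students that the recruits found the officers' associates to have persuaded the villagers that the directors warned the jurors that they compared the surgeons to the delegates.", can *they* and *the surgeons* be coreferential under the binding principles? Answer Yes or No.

No

*the surgeons* is an R-expression; Principle C requires it to be free (not bound by any c-commanding expression).
— they: subject of the clause headed by 'compared'; the pronoun c-commands the R-expression — coreference blocked (Principle C).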